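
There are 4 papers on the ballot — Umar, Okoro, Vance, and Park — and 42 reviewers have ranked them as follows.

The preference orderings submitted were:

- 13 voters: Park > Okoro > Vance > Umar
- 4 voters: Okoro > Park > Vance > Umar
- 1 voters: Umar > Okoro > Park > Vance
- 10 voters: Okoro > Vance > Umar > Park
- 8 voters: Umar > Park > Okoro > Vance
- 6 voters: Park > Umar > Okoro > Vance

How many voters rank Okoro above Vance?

42

Ballots ranking Okoro above Vance: 13+4+1+10+8+6 = 42.
Ballots ranking Vance above Okoro: 0.
So 42 of 42 voters prefer Okoro to Vance.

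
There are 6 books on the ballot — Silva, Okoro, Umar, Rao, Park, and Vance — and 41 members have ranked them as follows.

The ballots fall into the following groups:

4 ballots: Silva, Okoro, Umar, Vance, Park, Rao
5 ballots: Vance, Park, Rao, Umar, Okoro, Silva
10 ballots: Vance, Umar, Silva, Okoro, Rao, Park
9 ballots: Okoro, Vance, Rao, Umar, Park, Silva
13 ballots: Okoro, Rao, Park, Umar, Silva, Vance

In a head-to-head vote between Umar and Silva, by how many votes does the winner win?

Ballots ranking Umar above Silva: 5+10+9+13 = 37.
Ballots ranking Silva above Umar: 4.
Umar wins 37–4, a margin of 33.

33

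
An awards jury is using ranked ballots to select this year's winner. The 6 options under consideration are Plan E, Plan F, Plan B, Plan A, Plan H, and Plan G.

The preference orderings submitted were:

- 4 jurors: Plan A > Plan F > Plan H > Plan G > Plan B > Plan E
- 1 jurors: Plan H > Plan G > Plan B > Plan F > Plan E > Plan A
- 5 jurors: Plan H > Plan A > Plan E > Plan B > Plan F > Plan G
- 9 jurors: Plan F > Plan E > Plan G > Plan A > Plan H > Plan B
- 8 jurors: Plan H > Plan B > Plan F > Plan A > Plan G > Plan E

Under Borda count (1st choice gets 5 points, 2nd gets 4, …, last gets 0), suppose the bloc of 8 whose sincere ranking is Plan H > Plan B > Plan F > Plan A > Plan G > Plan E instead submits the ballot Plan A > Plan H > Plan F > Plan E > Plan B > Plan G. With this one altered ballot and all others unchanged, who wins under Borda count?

Plan A

Borda totals with the altered ballot: Plan E 68, Plan F 92, Plan B 25, Plan A 98, Plan H 83, Plan G 39.
The switch changes the winner from Plan F to Plan A.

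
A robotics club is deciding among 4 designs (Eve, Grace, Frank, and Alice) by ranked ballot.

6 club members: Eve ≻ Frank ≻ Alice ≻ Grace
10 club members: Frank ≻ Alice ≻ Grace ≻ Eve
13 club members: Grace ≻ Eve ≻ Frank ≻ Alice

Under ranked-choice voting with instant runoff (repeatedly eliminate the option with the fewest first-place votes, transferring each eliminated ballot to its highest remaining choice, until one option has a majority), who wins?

Frank

Round 1: Grace 13, Frank 10, Eve 6, Alice 0. Alice has the fewest and is eliminated.
Round 2: Grace 13, Frank 10, Eve 6. Eve has the fewest and is eliminated.
Round 3: Frank 16, Grace 13. Frank has a majority.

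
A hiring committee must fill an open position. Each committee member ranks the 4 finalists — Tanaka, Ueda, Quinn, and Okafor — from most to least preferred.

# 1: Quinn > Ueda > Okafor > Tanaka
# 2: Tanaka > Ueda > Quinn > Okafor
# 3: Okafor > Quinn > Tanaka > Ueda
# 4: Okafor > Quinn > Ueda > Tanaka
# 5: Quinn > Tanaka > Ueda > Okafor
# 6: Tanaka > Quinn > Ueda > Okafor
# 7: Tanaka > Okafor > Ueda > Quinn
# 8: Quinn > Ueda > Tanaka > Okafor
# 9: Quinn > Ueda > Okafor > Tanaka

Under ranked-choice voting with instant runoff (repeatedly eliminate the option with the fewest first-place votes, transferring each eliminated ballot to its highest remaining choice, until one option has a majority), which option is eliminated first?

Round 1: Quinn 4, Tanaka 3, Okafor 2, Ueda 0. Ueda has the fewest and is eliminated.
Round 2: Quinn 4, Tanaka 3, Okafor 2. Okafor has the fewest and is eliminated.
Round 3: Quinn 6, Tanaka 3. Quinn has a majority.

Ueda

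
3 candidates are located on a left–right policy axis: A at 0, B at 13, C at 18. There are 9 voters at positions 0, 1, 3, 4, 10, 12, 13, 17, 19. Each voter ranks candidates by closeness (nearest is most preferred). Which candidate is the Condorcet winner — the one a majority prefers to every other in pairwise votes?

B

With single-peaked preferences on a line, the Condorcet winner is the candidate closest to the median voter.
The median voter (position 10) is closest to B at 13.
Check: B vs A — voters closer to B: 5 of 9.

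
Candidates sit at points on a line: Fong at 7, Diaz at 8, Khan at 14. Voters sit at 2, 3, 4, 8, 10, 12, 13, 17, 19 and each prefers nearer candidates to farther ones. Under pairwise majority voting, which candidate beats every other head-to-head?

Diaz

With single-peaked preferences on a line, the Condorcet winner is the candidate closest to the median voter.
The median voter (position 10) is closest to Diaz at 8.
Check: Diaz vs Fong — voters closer to Diaz: 6 of 9.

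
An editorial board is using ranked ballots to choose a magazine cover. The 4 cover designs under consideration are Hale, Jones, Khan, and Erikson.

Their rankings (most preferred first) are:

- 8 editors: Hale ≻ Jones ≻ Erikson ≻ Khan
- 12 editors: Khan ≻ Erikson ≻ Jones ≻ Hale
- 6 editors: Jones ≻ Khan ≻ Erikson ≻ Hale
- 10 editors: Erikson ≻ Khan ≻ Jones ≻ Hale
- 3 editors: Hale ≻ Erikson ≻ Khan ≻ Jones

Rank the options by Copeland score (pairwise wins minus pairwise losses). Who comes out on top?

Erikson

Pairwise results:
  Hale vs Jones: Jones wins 28–11.
  Hale vs Khan: Khan wins 28–11.
  Hale vs Erikson: Erikson wins 28–11.
  Jones vs Khan: Khan wins 25–14.
  Jones vs Erikson: Erikson wins 25–14.
  Khan vs Erikson: Erikson wins 21–18.
Copeland scores (wins − losses):
  Hale: 0 − 3 = -3
  Jones: 1 − 2 = -1
  Khan: 2 − 1 = 1
  Erikson: 3 − 0 = 3
Erikson has the best Copeland score.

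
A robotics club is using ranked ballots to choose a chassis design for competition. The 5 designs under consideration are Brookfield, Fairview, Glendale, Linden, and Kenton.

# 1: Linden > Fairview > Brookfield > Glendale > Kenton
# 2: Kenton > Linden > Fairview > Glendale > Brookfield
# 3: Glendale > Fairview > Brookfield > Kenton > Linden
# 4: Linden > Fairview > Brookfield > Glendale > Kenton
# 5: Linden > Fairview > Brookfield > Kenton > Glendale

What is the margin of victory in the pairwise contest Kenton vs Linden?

Ballots ranking Kenton above Linden: 2.
Ballots ranking Linden above Kenton: 3.
Linden wins 3–2, a margin of 1.

1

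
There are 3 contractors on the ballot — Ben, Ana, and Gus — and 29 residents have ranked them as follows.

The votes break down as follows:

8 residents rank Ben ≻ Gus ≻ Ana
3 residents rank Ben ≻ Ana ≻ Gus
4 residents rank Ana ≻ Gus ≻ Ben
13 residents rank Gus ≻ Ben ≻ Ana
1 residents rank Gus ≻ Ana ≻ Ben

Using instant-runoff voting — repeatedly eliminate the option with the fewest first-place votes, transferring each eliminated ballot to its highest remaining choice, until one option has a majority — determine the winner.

Gus

Round 1: Gus 14, Ben 11, Ana 4. Ana has the fewest and is eliminated.
Round 2: Gus 18, Ben 11. Gus has a majority.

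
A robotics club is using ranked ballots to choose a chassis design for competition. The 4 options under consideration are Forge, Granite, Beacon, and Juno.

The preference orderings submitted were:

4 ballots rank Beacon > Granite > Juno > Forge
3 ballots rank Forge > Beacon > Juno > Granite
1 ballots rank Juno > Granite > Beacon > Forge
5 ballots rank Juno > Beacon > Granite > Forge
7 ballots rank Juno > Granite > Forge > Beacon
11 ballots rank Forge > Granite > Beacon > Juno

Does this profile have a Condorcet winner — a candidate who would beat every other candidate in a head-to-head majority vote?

Head-to-head results (31 voters total):
Forge vs Granite: Granite wins 17–14.
Forge vs Beacon: Forge wins 21–10.
Forge vs Juno: Juno wins 17–14.
Granite vs Beacon: Granite wins 19–12.
Granite vs Juno: Juno wins 16–15.
Beacon vs Juno: Beacon wins 18–13.
No candidate beats all others: Forge beats Beacon beats Juno beats Forge, a majority cycle.

No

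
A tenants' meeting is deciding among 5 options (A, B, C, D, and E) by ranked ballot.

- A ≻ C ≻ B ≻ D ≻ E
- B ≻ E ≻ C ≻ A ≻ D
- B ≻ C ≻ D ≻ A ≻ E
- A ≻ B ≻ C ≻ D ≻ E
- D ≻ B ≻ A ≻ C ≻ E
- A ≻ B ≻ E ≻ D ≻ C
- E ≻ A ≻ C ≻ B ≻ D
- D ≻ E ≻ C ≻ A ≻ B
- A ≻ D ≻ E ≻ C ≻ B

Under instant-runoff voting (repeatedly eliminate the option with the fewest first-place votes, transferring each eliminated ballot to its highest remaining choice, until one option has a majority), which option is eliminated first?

Round 1: A 4, B 2, D 2, E 1, C 0. C has the fewest and is eliminated.
Round 2: A 4, B 2, D 2, E 1. E has the fewest and is eliminated.
Round 3: A 5, B 2, D 2. A has a majority.

C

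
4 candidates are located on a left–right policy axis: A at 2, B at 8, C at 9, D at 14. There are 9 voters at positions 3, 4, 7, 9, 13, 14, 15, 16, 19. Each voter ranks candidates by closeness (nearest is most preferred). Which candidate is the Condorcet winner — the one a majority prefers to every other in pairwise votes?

D

With single-peaked preferences on a line, the Condorcet winner is the candidate closest to the median voter.
The median voter (position 13) is closest to D at 14.
Check: D vs A — voters closer to D: 6 of 9.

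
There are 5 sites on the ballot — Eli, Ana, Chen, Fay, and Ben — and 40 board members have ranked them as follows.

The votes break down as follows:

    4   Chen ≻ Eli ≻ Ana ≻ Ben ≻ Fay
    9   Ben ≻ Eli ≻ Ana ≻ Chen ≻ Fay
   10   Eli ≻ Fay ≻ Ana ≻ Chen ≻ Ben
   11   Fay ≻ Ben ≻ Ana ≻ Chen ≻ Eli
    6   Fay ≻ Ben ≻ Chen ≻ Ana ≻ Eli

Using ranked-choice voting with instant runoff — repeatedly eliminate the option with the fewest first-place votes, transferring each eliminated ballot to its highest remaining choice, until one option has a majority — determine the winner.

Eli

Round 1: Fay 17, Eli 10, Ben 9, Chen 4, Ana 0. Ana has the fewest and is eliminated.
Round 2: Fay 17, Eli 10, Ben 9, Chen 4. Chen has the fewest and is eliminated.
Round 3: Fay 17, Eli 14, Ben 9. Ben has the fewest and is eliminated.
Round 4: Eli 23, Fay 17. Eli has a majority.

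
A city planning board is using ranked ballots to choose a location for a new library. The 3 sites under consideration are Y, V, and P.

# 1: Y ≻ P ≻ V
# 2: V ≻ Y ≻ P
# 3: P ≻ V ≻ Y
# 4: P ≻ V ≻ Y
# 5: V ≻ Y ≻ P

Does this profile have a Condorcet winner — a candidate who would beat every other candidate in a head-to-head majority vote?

No

Head-to-head results (5 voters total):
Y vs V: V wins 4–1.
Y vs P: Y wins 3–2.
V vs P: P wins 3–2.
No candidate beats all others: Y beats P beats V beats Y, a majority cycle.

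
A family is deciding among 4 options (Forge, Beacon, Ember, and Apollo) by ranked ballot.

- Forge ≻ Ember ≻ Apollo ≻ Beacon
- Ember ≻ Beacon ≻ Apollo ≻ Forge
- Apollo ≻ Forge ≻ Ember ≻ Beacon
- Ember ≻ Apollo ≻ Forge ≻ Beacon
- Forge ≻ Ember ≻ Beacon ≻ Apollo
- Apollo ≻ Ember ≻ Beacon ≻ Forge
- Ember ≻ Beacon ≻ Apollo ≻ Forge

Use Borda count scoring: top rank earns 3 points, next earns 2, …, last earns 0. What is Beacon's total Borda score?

6

Borda scores:
  Forge: 3 + 0 + 2 + 1 + 3 + 0 + 0 = 9
  Beacon: 0 + 2 + 0 + 0 + 1 + 1 + 2 = 6
  Ember: 2 + 3 + 1 + 3 + 2 + 2 + 3 = 16
  Apollo: 1 + 1 + 3 + 2 + 0 + 3 + 1 = 11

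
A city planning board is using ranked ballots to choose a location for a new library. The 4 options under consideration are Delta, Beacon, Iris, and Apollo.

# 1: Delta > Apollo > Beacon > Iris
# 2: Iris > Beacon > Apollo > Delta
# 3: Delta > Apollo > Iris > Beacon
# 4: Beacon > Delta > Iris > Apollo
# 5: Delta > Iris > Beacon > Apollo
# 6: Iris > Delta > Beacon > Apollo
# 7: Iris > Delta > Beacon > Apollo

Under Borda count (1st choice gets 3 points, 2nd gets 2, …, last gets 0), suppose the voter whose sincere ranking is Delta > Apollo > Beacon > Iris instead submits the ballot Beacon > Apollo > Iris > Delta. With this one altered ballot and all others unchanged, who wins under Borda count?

Borda totals with the altered ballot: Delta 12, Beacon 11, Iris 14, Apollo 5.
The switch changes the winner from Delta to Iris.

Iris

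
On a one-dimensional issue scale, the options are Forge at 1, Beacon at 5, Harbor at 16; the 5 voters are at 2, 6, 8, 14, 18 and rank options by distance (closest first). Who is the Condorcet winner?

With single-peaked preferences on a line, the Condorcet winner is the candidate closest to the median voter.
The median voter (position 8) is closest to Beacon at 5.
Check: Beacon vs Harbor — voters closer to Beacon: 3 of 5.

Beacon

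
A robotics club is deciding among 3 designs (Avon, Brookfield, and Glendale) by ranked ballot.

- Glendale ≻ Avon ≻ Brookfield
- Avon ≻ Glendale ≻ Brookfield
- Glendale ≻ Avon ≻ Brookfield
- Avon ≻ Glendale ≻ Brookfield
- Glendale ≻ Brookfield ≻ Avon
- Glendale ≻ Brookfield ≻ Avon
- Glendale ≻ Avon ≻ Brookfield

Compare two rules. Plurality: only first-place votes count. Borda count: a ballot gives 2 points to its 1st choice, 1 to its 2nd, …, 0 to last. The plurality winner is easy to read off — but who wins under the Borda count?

Glendale

Plurality first-place counts: Avon 2, Brookfield 0, Glendale 5 → Glendale.
Borda totals: Avon 7, Brookfield 2, Glendale 12 → Glendale.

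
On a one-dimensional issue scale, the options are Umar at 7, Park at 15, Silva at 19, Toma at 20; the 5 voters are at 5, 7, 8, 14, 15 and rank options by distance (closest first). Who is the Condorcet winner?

Umar

With single-peaked preferences on a line, the Condorcet winner is the candidate closest to the median voter.
The median voter (position 8) is closest to Umar at 7.
Check: Umar vs Silva — voters closer to Umar: 3 of 5.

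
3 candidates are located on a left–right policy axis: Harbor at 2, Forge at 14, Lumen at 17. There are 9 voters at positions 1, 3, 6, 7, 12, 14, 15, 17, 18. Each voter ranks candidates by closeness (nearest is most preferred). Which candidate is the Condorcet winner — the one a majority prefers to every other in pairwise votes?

With single-peaked preferences on a line, the Condorcet winner is the candidate closest to the median voter.
The median voter (position 12) is closest to Forge at 14.
Check: Forge vs Harbor — voters closer to Forge: 5 of 9.

Forge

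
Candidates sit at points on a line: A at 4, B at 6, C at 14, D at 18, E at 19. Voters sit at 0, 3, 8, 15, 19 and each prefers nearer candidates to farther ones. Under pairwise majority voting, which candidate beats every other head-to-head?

B

With single-peaked preferences on a line, the Condorcet winner is the candidate closest to the median voter.
The median voter (position 8) is closest to B at 6.
Check: B vs D — voters closer to B: 3 of 5.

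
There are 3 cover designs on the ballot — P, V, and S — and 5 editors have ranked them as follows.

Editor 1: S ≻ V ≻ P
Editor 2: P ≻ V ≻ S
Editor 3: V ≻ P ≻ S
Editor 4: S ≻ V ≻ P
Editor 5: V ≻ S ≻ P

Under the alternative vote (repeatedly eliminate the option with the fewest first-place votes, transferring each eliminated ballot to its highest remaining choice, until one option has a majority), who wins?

V

Round 1: V 2, S 2, P 1. P has the fewest and is eliminated.
Round 2: V 3, S 2. V has a majority.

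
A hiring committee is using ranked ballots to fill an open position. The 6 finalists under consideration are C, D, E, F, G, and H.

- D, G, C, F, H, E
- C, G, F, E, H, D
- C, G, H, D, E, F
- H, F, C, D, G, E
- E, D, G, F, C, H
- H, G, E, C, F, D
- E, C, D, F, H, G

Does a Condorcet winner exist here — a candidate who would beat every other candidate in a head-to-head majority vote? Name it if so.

Head-to-head results (7 voters total):
C vs D: C wins 5–2.
C vs E: C wins 4–3.
C vs F: C wins 5–2.
C vs G: C wins 4–3.
C vs H: C wins 5–2.
D vs E: E wins 4–3.
D vs F: D wins 4–3.
D vs G: D wins 4–3.
D vs H: H wins 4–3.
E vs F: E wins 4–3.
E vs G: G wins 5–2.
E vs H: H wins 4–3.
F vs G: G wins 5–2.
F vs H: F wins 4–3.
G vs H: G wins 4–3.
C beats each rival — D (5–2), E (4–3), F (5–2), G (4–3), H (5–2) — so C is the Condorcet winner.

C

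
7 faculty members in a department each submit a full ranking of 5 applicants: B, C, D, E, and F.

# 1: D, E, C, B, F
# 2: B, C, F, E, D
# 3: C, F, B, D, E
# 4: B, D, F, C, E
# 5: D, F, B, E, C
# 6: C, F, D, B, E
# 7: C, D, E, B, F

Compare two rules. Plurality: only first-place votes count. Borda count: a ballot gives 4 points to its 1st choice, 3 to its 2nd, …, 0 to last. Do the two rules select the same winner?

Plurality first-place counts: B 2, C 3, D 2, E 0, F 0 → C.
Borda totals: B 15, C 18, D 17, E 7, F 13 → C.
The two rules agree on C.

Yes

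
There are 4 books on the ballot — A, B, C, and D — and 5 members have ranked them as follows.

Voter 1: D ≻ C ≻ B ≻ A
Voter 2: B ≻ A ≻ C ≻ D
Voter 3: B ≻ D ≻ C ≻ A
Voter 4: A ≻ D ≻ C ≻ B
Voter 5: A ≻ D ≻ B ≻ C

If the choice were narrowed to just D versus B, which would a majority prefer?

D

Ballots ranking D above B: 3.
Ballots ranking B above D: 2.
D wins the head-to-head, 3–2.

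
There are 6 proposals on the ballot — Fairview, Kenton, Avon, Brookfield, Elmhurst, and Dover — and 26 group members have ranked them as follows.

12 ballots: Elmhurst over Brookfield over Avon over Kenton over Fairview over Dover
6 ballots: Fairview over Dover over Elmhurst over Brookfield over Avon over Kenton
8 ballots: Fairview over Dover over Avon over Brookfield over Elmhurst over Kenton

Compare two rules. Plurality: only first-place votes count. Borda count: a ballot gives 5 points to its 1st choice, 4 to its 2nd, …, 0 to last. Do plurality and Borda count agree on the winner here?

No

Plurality first-place counts: Fairview 14, Kenton 0, Avon 0, Brookfield 0, Elmhurst 12, Dover 0 → Fairview.
Borda totals: Fairview 82, Kenton 24, Avon 66, Brookfield 76, Elmhurst 86, Dover 56 → Elmhurst.
The two rules disagree: plurality picks Fairview, Borda picks Elmhurst.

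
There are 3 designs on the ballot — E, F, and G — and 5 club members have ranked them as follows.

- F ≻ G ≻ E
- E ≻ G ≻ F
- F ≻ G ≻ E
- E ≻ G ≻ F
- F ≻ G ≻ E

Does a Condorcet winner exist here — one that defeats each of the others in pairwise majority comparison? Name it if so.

F

Head-to-head results (5 voters total):
E vs F: F wins 3–2.
E vs G: G wins 3–2.
F vs G: F wins 3–2.
F beats each rival — E (3–2), G (3–2) — so F is the Condorcet winner.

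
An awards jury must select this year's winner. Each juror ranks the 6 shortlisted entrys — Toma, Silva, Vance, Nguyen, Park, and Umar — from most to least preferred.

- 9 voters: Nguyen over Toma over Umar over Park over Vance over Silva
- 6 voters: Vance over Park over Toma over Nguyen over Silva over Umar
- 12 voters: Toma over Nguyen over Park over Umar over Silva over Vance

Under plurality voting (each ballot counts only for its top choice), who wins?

First-place vote totals:
  Toma: 12
  Silva: 0
  Vance: 6
  Nguyen: 9
  Park: 0
  Umar: 0
Toma has the most first-place votes.

Toma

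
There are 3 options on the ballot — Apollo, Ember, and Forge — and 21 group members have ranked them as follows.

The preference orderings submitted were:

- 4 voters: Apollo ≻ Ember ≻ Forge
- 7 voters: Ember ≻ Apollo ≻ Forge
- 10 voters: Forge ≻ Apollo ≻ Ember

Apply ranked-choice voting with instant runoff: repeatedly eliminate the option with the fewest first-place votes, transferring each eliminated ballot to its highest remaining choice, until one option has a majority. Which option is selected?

Ember

Round 1: Forge 10, Ember 7, Apollo 4. Apollo has the fewest and is eliminated.
Round 2: Ember 11, Forge 10. Ember has a majority.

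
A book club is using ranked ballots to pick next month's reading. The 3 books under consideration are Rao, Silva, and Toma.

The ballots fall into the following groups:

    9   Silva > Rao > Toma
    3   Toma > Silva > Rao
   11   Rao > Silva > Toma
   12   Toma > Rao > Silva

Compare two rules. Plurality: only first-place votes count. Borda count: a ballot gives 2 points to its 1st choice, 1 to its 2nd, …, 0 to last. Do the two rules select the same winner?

Plurality first-place counts: Rao 11, Silva 9, Toma 15 → Toma.
Borda totals: Rao 43, Silva 32, Toma 30 → Rao.
The two rules disagree: plurality picks Toma, Borda picks Rao.

No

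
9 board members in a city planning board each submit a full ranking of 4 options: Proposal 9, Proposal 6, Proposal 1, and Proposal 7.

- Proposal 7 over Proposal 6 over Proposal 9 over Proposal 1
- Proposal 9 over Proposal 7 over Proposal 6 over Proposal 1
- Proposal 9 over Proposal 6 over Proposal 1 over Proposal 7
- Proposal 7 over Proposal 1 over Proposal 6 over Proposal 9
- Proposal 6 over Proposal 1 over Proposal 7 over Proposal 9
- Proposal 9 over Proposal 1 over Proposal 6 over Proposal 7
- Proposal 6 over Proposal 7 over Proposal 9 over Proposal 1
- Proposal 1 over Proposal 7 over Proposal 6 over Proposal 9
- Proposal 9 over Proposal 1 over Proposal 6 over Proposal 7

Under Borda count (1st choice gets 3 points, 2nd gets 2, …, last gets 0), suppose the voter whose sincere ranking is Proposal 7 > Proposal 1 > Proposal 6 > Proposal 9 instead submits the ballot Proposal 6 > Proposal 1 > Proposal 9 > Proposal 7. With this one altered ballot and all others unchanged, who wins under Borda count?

Borda totals with the altered ballot: Proposal 9 15, Proposal 6 17, Proposal 1 12, Proposal 7 10.
The winner is unchanged: still Proposal 6.

Proposal 6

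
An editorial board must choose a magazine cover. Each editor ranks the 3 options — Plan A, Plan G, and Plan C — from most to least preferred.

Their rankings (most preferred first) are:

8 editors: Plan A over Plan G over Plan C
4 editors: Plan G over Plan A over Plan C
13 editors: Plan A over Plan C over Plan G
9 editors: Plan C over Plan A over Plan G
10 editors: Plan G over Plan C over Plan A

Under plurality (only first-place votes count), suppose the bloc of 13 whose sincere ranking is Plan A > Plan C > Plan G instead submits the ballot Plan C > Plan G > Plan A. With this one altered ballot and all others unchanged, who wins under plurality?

Plan C

First-place totals with the altered ballot: Plan A 8, Plan G 14, Plan C 22.
The switch changes the winner from Plan A to Plan C.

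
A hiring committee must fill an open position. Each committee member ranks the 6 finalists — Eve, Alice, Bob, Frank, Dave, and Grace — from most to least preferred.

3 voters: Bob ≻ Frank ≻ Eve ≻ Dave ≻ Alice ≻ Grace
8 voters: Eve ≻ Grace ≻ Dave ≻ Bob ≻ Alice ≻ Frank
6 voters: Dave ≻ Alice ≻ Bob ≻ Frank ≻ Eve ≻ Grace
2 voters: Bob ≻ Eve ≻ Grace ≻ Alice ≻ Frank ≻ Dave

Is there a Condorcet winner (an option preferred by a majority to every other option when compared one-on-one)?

No

Head-to-head results (19 voters total):
Eve vs Alice: Eve wins 13–6.
Eve vs Bob: Bob wins 11–8.
Eve vs Frank: Eve wins 10–9.
Eve vs Dave: Eve wins 13–6.
Eve vs Grace: Eve wins 19–0.
Alice vs Bob: Bob wins 13–6.
Alice vs Frank: Alice wins 16–3.
Alice vs Dave: Dave wins 17–2.
Alice vs Grace: Grace wins 10–9.
Bob vs Frank: Bob wins 19–0.
Bob vs Dave: Dave wins 14–5.
Bob vs Grace: Bob wins 11–8.
Frank vs Dave: Dave wins 14–5.
Frank vs Grace: Grace wins 10–9.
Dave vs Grace: Grace wins 10–9.
No candidate beats all others: Eve beats Dave beats Bob beats Eve, a majority cycle.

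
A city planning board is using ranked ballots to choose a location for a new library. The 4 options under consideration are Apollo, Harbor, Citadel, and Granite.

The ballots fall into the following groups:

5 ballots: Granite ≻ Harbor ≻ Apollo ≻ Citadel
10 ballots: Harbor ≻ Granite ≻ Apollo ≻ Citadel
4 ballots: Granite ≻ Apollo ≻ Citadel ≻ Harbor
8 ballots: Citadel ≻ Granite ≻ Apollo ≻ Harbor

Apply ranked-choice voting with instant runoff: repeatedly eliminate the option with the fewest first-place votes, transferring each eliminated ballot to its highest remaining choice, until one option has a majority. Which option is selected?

Round 1: Harbor 10, Granite 9, Citadel 8, Apollo 0. Apollo has the fewest and is eliminated.
Round 2: Harbor 10, Granite 9, Citadel 8. Citadel has the fewest and is eliminated.
Round 3: Granite 17, Harbor 10. Granite has a majority.

Granite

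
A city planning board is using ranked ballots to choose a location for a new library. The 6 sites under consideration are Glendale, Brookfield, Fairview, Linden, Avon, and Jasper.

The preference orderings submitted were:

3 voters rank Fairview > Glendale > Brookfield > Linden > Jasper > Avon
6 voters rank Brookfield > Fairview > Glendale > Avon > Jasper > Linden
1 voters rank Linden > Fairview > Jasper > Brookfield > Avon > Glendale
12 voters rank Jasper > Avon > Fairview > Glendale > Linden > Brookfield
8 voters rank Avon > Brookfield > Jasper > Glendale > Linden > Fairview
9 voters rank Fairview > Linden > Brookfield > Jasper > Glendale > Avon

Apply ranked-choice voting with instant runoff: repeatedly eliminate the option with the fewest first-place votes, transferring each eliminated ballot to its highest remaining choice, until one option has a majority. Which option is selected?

Round 1: Fairview 12, Jasper 12, Avon 8, Brookfield 6, Linden 1, Glendale 0. Glendale has the fewest and is eliminated.
Round 2: Fairview 12, Jasper 12, Avon 8, Brookfield 6, Linden 1. Linden has the fewest and is eliminated.
Round 3: Fairview 13, Jasper 12, Avon 8, Brookfield 6. Brookfield has the fewest and is eliminated.
Round 4: Fairview 19, Jasper 12, Avon 8. Avon has the fewest and is eliminated.
Round 5: Jasper 20, Fairview 19. Jasper has a majority.

Jasper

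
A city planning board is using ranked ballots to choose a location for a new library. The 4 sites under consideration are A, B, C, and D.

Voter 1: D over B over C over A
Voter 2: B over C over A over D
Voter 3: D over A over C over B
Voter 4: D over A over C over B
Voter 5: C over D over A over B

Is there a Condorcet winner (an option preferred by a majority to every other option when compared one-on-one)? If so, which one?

D

Head-to-head results (5 voters total):
A vs B: A wins 3–2.
A vs C: C wins 3–2.
A vs D: D wins 4–1.
B vs C: C wins 3–2.
B vs D: D wins 4–1.
C vs D: D wins 3–2.
D beats each rival — A (4–1), B (4–1), C (3–2) — so D is the Condorcet winner.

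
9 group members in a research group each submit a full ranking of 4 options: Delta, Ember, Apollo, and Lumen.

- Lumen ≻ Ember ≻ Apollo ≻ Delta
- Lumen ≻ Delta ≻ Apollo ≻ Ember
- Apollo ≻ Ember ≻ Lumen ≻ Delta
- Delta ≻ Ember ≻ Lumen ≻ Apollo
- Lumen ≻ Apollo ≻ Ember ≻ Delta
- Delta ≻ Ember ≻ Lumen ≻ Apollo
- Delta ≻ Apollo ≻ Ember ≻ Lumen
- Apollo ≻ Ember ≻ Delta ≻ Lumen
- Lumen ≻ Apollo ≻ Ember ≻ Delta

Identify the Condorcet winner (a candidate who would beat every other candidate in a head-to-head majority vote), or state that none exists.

None — there is no Condorcet winner

Head-to-head results (9 voters total):
Delta vs Ember: Ember wins 5–4.
Delta vs Apollo: Apollo wins 5–4.
Delta vs Lumen: Lumen wins 5–4.
Ember vs Apollo: Apollo wins 6–3.
Ember vs Lumen: Ember wins 5–4.
Apollo vs Lumen: Lumen wins 6–3.
No candidate beats all others: Ember beats Lumen beats Apollo beats Ember, a majority cycle.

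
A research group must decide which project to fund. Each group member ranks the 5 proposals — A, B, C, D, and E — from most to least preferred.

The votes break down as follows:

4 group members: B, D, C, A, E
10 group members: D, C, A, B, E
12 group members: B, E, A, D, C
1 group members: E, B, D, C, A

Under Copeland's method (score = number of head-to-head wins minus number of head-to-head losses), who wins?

Pairwise results:
  A vs B: B wins 17–10.
  A vs C: C wins 15–12.
  A vs D: D wins 15–12.
  A vs E: A wins 14–13.
  B vs C: B wins 17–10.
  B vs D: B wins 17–10.
  B vs E: B wins 26–1.
  C vs D: D wins 27–0.
  C vs E: C wins 14–13.
  D vs E: D wins 14–13.
Copeland scores (wins − losses):
  A: 1 − 3 = -2
  B: 4 − 0 = 4
  C: 2 − 2 = 0
  D: 3 − 1 = 2
  E: 0 − 4 = -4
B has the best Copeland score.

B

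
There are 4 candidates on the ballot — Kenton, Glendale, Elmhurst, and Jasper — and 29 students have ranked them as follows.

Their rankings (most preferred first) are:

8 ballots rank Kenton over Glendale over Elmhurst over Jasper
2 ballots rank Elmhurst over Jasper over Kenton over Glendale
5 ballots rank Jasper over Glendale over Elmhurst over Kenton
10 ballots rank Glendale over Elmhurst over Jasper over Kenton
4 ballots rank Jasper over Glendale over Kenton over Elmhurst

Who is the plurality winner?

First-place vote totals:
  Kenton: 8
  Glendale: 10
  Elmhurst: 2
  Jasper: 9
Glendale has the most first-place votes.

Glendale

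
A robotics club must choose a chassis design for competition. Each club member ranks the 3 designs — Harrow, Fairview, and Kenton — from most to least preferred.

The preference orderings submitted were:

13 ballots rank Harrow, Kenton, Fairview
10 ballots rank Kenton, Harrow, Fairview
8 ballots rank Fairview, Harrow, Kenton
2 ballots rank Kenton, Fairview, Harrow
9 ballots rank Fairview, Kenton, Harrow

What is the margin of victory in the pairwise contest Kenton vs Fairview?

Ballots ranking Kenton above Fairview: 13+10+2 = 25.
Ballots ranking Fairview above Kenton: 8+9 = 17.
Kenton wins 25–17, a margin of 8.

8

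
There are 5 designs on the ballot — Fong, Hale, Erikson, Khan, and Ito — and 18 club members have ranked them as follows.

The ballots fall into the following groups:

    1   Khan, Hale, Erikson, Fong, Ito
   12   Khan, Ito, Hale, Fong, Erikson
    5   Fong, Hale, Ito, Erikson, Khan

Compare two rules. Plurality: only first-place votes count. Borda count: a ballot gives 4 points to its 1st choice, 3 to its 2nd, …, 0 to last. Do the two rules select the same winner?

Yes

Plurality first-place counts: Fong 5, Hale 0, Erikson 0, Khan 13, Ito 0 → Khan.
Borda totals: Fong 33, Hale 42, Erikson 7, Khan 52, Ito 46 → Khan.
The two rules agree on Khan.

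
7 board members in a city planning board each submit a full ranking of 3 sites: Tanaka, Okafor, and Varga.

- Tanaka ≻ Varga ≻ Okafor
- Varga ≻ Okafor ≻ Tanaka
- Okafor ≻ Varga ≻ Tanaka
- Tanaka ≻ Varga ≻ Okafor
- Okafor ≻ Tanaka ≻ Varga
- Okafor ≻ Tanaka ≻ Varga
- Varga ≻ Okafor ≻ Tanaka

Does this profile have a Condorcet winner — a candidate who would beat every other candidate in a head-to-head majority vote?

Head-to-head results (7 voters total):
Tanaka vs Okafor: Okafor wins 5–2.
Tanaka vs Varga: Tanaka wins 4–3.
Okafor vs Varga: Varga wins 4–3.
No candidate beats all others: Tanaka beats Varga beats Okafor beats Tanaka, a majority cycle.

No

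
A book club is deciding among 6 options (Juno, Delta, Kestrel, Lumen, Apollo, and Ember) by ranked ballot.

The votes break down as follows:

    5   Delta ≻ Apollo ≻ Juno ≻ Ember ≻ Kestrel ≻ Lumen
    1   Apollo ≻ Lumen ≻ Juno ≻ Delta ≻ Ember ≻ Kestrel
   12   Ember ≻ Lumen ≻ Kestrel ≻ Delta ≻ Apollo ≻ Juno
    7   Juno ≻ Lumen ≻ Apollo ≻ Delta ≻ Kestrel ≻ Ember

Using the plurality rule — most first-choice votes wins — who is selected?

First-place vote totals:
  Juno: 7
  Delta: 5
  Kestrel: 0
  Lumen: 0
  Apollo: 1
  Ember: 12
Ember has the most first-place votes.

Ember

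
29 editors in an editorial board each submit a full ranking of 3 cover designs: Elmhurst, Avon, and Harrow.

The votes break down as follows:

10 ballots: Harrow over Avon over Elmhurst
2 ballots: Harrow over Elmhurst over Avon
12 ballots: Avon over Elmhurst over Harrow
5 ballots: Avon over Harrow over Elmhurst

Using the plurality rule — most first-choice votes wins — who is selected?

First-place vote totals:
  Elmhurst: 0
  Avon: 17
  Harrow: 12
Avon has the most first-place votes.

Avon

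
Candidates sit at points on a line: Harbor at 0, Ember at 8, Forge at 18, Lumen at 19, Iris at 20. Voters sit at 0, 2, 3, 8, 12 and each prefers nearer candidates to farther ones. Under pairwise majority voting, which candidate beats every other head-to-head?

With single-peaked preferences on a line, the Condorcet winner is the candidate closest to the median voter.
The median voter (position 3) is closest to Harbor at 0.
Check: Harbor vs Forge — voters closer to Harbor: 4 of 5.

Harbor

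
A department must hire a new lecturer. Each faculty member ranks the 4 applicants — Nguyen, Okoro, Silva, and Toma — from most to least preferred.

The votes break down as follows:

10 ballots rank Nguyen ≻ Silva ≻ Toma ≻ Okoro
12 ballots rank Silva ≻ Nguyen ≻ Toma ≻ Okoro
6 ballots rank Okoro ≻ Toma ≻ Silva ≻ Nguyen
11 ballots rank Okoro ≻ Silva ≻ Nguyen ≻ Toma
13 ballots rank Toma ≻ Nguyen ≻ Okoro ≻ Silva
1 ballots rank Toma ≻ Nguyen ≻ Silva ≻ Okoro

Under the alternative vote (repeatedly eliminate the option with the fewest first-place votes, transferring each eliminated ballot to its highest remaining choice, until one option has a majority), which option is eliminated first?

Nguyen

Round 1: Okoro 17, Toma 14, Silva 12, Nguyen 10. Nguyen has the fewest and is eliminated.
Round 2: Silva 22, Okoro 17, Toma 14. Toma has the fewest and is eliminated.
Round 3: Okoro 30, Silva 23. Okoro has a majority.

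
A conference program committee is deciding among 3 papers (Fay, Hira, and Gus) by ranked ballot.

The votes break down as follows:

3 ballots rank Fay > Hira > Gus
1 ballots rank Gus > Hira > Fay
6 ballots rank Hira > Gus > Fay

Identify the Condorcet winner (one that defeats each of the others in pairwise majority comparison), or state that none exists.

Head-to-head results (10 voters total):
Fay vs Hira: Hira wins 7–3.
Fay vs Gus: Gus wins 7–3.
Hira vs Gus: Hira wins 9–1.
Hira beats each rival — Fay (7–3), Gus (9–1) — so Hira is the Condorcet winner.

Hira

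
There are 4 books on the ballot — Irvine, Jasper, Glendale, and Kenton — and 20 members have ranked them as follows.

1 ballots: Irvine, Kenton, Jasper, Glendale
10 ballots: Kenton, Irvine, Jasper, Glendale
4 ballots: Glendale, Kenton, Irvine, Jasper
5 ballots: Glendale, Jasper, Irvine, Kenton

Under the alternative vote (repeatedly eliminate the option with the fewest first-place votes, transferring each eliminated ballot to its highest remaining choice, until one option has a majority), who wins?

Round 1: Kenton 10, Glendale 9, Irvine 1, Jasper 0. Jasper has the fewest and is eliminated.
Round 2: Kenton 10, Glendale 9, Irvine 1. Irvine has the fewest and is eliminated.
Round 3: Kenton 11, Glendale 9. Kenton has a majority.

Kenton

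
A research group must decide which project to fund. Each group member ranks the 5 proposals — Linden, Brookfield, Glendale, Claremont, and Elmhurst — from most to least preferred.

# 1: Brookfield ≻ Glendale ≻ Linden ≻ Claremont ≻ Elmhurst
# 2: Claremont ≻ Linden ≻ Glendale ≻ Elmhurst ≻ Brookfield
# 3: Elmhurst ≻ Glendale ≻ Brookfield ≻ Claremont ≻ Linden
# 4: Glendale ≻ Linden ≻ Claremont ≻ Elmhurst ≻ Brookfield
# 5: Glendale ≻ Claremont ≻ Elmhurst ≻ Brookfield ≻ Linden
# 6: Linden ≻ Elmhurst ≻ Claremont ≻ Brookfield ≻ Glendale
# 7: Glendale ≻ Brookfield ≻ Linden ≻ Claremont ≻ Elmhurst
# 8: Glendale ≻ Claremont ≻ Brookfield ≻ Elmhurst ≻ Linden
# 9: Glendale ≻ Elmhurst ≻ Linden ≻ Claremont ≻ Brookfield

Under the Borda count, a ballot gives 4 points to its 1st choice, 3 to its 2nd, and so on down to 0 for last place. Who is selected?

Glendale

Borda scores:
  Linden: 2 + 3 + 0 + 3 + 0 + 4 + 2 + 0 + 2 = 16
  Brookfield: 4 + 0 + 2 + 0 + 1 + 1 + 3 + 2 + 0 = 13
  Glendale: 3 + 2 + 3 + 4 + 4 + 0 + 4 + 4 + 4 = 28
  Claremont: 1 + 4 + 1 + 2 + 3 + 2 + 1 + 3 + 1 = 18
  Elmhurst: 0 + 1 + 4 + 1 + 2 + 3 + 0 + 1 + 3 = 15
Glendale has the highest total.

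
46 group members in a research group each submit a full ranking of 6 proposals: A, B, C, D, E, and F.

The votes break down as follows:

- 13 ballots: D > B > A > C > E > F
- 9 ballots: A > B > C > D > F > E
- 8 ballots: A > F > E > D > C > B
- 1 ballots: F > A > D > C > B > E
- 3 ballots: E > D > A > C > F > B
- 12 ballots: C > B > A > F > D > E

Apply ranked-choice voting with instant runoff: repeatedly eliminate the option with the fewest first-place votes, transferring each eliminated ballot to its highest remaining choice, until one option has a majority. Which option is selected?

A

Round 1: A 17, D 13, C 12, E 3, F 1, B 0. B has the fewest and is eliminated.
Round 2: A 17, D 13, C 12, E 3, F 1. F has the fewest and is eliminated.
Round 3: A 18, D 13, C 12, E 3. E has the fewest and is eliminated.
Round 4: A 18, D 16, C 12. C has the fewest and is eliminated.
Round 5: A 30, D 16. A has a majority.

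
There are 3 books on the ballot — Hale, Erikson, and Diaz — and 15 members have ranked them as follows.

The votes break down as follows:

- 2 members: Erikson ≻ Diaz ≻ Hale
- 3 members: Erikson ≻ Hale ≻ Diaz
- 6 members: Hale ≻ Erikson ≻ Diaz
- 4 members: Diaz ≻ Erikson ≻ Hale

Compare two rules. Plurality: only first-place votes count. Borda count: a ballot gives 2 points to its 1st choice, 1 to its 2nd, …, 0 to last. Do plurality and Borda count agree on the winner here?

Plurality first-place counts: Hale 6, Erikson 5, Diaz 4 → Hale.
Borda totals: Hale 15, Erikson 20, Diaz 10 → Erikson.
The two rules disagree: plurality picks Hale, Borda picks Erikson.

No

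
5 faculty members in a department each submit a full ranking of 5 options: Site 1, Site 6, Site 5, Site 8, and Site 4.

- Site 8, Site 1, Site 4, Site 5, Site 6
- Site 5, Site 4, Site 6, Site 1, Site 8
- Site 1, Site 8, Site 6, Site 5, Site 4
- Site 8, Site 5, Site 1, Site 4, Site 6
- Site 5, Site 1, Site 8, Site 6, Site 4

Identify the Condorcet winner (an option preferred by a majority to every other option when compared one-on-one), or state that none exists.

None — there is no Condorcet winner

Head-to-head results (5 voters total):
Site 1 vs Site 6: Site 1 wins 4–1.
Site 1 vs Site 5: Site 5 wins 3–2.
Site 1 vs Site 8: Site 1 wins 3–2.
Site 1 vs Site 4: Site 1 wins 4–1.
Site 6 vs Site 5: Site 5 wins 4–1.
Site 6 vs Site 8: Site 8 wins 4–1.
Site 6 vs Site 4: Site 4 wins 3–2.
Site 5 vs Site 8: Site 8 wins 3–2.
Site 5 vs Site 4: Site 5 wins 4–1.
Site 8 vs Site 4: Site 8 wins 4–1.
No candidate beats all others: Site 1 beats Site 8 beats Site 5 beats Site 1, a majority cycle.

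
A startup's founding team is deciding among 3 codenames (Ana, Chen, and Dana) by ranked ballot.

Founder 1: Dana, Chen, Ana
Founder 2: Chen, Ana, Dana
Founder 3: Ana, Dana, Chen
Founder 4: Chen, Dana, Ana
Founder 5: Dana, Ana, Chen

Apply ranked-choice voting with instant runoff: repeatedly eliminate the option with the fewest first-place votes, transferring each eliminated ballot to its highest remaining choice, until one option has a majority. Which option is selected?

Round 1: Chen 2, Dana 2, Ana 1. Ana has the fewest and is eliminated.
Round 2: Dana 3, Chen 2. Dana has a majority.

Dana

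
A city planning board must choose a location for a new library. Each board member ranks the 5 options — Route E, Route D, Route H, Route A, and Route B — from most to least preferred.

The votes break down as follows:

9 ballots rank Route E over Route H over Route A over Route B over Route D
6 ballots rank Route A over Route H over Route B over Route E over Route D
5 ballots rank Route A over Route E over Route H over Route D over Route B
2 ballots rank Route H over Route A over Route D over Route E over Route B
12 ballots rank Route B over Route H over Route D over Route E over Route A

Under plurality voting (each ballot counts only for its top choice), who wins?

Route B

First-place vote totals:
  Route E: 9
  Route D: 0
  Route H: 2
  Route A: 11
  Route B: 12
Route B has the most first-place votes.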